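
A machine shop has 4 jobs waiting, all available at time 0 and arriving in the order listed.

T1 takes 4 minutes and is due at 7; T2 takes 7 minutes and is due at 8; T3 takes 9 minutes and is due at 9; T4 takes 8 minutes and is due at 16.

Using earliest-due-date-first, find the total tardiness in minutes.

26

EDD (increasing due date): T1 T2 T3 T4.
T1: 0→4, due 7, tardiness 0
T2: 4→11, due 8, tardiness 3
T3: 11→20, due 9, tardiness 11
T4: 20→28, due 16, tardiness 12
Sum = 0+3+11+12 = 26.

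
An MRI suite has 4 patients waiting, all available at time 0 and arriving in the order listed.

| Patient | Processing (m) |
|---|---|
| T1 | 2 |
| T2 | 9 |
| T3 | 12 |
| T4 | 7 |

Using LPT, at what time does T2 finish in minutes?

LPT (decreasing processing time): T3 T2 T4 T1.
T3: 0→12
T2: 12→21

21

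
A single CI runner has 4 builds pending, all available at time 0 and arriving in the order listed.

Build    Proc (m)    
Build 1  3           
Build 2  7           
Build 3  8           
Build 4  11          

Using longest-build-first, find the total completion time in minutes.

LPT (decreasing processing time): Build 4 Build 3 Build 2 Build 1.
Build 4: 0→11
Build 3: 11→19
Build 2: 19→26
Build 1: 26→29
Sum = 11+19+26+29 = 85.

85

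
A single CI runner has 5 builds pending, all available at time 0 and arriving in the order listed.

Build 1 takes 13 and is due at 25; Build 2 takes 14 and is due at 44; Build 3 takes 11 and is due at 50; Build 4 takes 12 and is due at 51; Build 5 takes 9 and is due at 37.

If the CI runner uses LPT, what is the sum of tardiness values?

LPT (decreasing processing time): Build 2 Build 1 Build 4 Build 3 Build 5.
Build 2: 0→14, due 44, tardiness 0
Build 1: 14→27, due 25, tardiness 2
Build 4: 27→39, due 51, tardiness 0
Build 3: 39→50, due 50, tardiness 0
Build 5: 50→59, due 37, tardiness 22
Sum = 0+2+0+0+22 = 24.

24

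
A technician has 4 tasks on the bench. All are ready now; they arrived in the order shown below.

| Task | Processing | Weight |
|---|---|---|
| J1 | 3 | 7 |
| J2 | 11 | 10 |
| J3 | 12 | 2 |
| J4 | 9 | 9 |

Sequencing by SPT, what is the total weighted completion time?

429

SPT (increasing processing time): J1 J4 J2 J3.
J1: finishes 3, weight 7, w·C = 21
J4: finishes 12, weight 9, w·C = 108
J2: finishes 23, weight 10, w·C = 230
J3: finishes 35, weight 2, w·C = 70
Sum = 21+108+230+70 = 429.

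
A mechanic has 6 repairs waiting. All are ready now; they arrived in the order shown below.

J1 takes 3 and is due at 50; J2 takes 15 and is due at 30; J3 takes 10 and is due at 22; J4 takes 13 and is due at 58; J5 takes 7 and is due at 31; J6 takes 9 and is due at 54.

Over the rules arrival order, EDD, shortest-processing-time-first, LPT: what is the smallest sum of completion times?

FIFO (arrival order): J1 J2 J3 J4 J5 J6.
J1: 0→3
J2: 3→18
J3: 18→28
J4: 28→41
J5: 41→48
J6: 48→57
Sum = 3+18+28+41+48+57 = 195.
EDD (increasing due date): J3 J2 J5 J1 J6 J4.
J3: 0→10
J2: 10→25
J5: 25→32
J1: 32→35
J6: 35→44
J4: 44→57
Sum = 10+25+32+35+44+57 = 203.
SPT (increasing processing time): J1 J5 J6 J3 J4 J2.
J1: 0→3
J5: 3→10
J6: 10→19
J3: 19→29
J4: 29→42
J2: 42→57
Sum = 3+10+19+29+42+57 = 160.
LPT (decreasing processing time): J2 J4 J3 J6 J5 J1.
J2: 0→15
J4: 15→28
J3: 28→38
J6: 38→47
J5: 47→54
J1: 54→57
Sum = 15+28+38+47+54+57 = 239.
FIFO 195, EDD 203, SPT 160, LPT 239 → minimum 160.

160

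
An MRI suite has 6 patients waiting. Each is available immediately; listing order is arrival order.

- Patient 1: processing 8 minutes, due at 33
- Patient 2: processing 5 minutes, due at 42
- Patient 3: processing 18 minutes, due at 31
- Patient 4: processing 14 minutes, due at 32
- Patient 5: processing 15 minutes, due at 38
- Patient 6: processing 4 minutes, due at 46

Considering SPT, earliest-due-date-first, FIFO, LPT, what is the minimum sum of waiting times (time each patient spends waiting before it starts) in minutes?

107

SPT (increasing processing time): Patient 6 Patient 2 Patient 1 Patient 4 Patient 5 Patient 3.
Patient 6: waits 0, runs 0→4
Patient 2: waits 4, runs 4→9
Patient 1: waits 9, runs 9→17
Patient 4: waits 17, runs 17→31
Patient 5: waits 31, runs 31→46
Patient 3: waits 46, runs 46→64
Sum = 0+4+9+17+31+46 = 107.
EDD (increasing due date): Patient 3 Patient 4 Patient 1 Patient 5 Patient 2 Patient 6.
Patient 3: waits 0, runs 0→18
Patient 4: waits 18, runs 18→32
Patient 1: waits 32, runs 32→40
Patient 5: waits 40, runs 40→55
Patient 2: waits 55, runs 55→60
Patient 6: waits 60, runs 60→64
Sum = 0+18+32+40+55+60 = 205.
FIFO (arrival order): Patient 1 Patient 2 Patient 3 Patient 4 Patient 5 Patient 6.
Patient 1: waits 0, runs 0→8
Patient 2: waits 8, runs 8→13
Patient 3: waits 13, runs 13→31
Patient 4: waits 31, runs 31→45
Patient 5: waits 45, runs 45→60
Patient 6: waits 60, runs 60→64
Sum = 0+8+13+31+45+60 = 157.
LPT (decreasing processing time): Patient 3 Patient 5 Patient 4 Patient 1 Patient 2 Patient 6.
Patient 3: waits 0, runs 0→18
Patient 5: waits 18, runs 18→33
Patient 4: waits 33, runs 33→47
Patient 1: waits 47, runs 47→55
Patient 2: waits 55, runs 55→60
Patient 6: waits 60, runs 60→64
Sum = 0+18+33+47+55+60 = 213.
SPT 107, EDD 205, FIFO 157, LPT 213 → minimum 107.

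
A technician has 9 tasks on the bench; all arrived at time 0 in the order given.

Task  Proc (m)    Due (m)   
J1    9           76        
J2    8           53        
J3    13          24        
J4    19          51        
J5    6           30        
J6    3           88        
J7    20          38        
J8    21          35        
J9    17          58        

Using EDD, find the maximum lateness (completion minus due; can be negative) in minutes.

46

EDD (increasing due date): J3 J5 J8 J7 J4 J2 J9 J1 J6.
J3: 0→13, due 24, lateness -11
J5: 13→19, due 30, lateness -11
J8: 19→40, due 35, lateness 5
J7: 40→60, due 38, lateness 22
J4: 60→79, due 51, lateness 28
J2: 79→87, due 53, lateness 34
J9: 87→104, due 58, lateness 46
J1: 104→113, due 76, lateness 37
J6: 113→116, due 88, lateness 28
Maximum = 46.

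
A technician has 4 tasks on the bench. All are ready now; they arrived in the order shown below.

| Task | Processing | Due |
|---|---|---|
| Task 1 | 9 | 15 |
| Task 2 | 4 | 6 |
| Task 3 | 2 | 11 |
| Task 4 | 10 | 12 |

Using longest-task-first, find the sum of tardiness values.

35

LPT (decreasing processing time): Task 4 Task 1 Task 2 Task 3.
Task 4: 0→10, due 12, tardiness 0
Task 1: 10→19, due 15, tardiness 4
Task 2: 19→23, due 6, tardiness 17
Task 3: 23→25, due 11, tardiness 14
Sum = 0+4+17+14 = 35.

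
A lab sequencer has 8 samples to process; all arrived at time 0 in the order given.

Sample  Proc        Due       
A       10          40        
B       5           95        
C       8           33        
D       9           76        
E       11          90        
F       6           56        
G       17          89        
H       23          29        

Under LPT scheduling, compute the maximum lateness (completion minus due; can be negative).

45

LPT (decreasing processing time): H G E A D C F B.
H: 0→23, due 29, lateness -6
G: 23→40, due 89, lateness -49
E: 40→51, due 90, lateness -39
A: 51→61, due 40, lateness 21
D: 61→70, due 76, lateness -6
C: 70→78, due 33, lateness 45
F: 78→84, due 56, lateness 28
B: 84→89, due 95, lateness -6
Maximum = 45.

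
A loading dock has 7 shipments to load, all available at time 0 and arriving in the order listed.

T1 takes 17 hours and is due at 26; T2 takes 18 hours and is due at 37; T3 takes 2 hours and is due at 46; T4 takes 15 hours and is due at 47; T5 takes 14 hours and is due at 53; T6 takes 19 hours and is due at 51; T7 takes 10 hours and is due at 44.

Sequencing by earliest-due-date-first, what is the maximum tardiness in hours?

EDD (increasing due date): T1 T2 T7 T3 T4 T6 T5.
T1: 0→17, due 26, tardiness 0
T2: 17→35, due 37, tardiness 0
T7: 35→45, due 44, tardiness 1
T3: 45→47, due 46, tardiness 1
T4: 47→62, due 47, tardiness 15
T6: 62→81, due 51, tardiness 30
T5: 81→95, due 53, tardiness 42
Maximum = 42.

42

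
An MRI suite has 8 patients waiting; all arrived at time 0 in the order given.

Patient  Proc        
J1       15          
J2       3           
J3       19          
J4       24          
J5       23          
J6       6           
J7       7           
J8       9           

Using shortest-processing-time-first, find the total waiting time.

234

SPT (increasing processing time): J2 J6 J7 J8 J1 J3 J5 J4.
J2: waits 0, runs 0→3
J6: waits 3, runs 3→9
J7: waits 9, runs 9→16
J8: waits 16, runs 16→25
J1: waits 25, runs 25→40
J3: waits 40, runs 40→59
J5: waits 59, runs 59→82
J4: waits 82, runs 82→106
Sum = 0+3+9+16+25+40+59+82 = 234.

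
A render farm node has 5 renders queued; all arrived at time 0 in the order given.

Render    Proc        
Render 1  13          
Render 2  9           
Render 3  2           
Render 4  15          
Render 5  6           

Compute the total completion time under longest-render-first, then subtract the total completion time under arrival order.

25

LPT (decreasing processing time): Render 4 Render 1 Render 2 Render 5 Render 3.
Render 4: 0→15
Render 1: 15→28
Render 2: 28→37
Render 5: 37→43
Render 3: 43→45
Sum = 15+28+37+43+45 = 168.
FIFO (arrival order): Render 1 Render 2 Render 3 Render 4 Render 5.
Render 1: 0→13
Render 2: 13→22
Render 3: 22→24
Render 4: 24→39
Render 5: 39→45
Sum = 13+22+24+39+45 = 143.
Difference = 168 − 143 = 25.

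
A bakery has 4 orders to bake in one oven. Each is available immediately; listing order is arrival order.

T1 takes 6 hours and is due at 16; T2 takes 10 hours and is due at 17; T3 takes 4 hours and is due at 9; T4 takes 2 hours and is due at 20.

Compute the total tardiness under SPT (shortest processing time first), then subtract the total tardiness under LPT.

SPT (increasing processing time): T4 T3 T1 T2.
T4: 0→2, due 20, tardiness 0
T3: 2→6, due 9, tardiness 0
T1: 6→12, due 16, tardiness 0
T2: 12→22, due 17, tardiness 5
Sum = 0+0+0+5 = 5.
LPT (decreasing processing time): T2 T1 T3 T4.
T2: 0→10, due 17, tardiness 0
T1: 10→16, due 16, tardiness 0
T3: 16→20, due 9, tardiness 11
T4: 20→22, due 20, tardiness 2
Sum = 0+0+11+2 = 13.
Difference = 5 − 13 = -8.

-8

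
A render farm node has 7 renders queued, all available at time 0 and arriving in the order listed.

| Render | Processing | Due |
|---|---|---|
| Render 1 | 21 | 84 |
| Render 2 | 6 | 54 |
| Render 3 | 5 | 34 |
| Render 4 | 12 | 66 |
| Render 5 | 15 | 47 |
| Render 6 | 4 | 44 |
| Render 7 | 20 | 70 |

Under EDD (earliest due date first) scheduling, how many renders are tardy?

0

EDD (increasing due date): Render 3 Render 6 Render 5 Render 2 Render 4 Render 7 Render 1.
Render 3: 0→5, due 34, tardiness 0
Render 6: 5→9, due 44, tardiness 0
Render 5: 9→24, due 47, tardiness 0
Render 2: 24→30, due 54, tardiness 0
Render 4: 30→42, due 66, tardiness 0
Render 7: 42→62, due 70, tardiness 0
Render 1: 62→83, due 84, tardiness 0
Late renders: 0.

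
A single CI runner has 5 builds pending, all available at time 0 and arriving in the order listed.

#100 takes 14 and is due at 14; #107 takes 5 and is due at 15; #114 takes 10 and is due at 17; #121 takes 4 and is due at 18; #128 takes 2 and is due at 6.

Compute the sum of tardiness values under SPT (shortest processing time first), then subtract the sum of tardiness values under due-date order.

-14

SPT (increasing processing time): #128 #121 #107 #114 #100.
#128: 0→2, due 6, tardiness 0
#121: 2→6, due 18, tardiness 0
#107: 6→11, due 15, tardiness 0
#114: 11→21, due 17, tardiness 4
#100: 21→35, due 14, tardiness 21
Sum = 0+0+0+4+21 = 25.
EDD (increasing due date): #128 #100 #107 #114 #121.
#128: 0→2, due 6, tardiness 0
#100: 2→16, due 14, tardiness 2
#107: 16→21, due 15, tardiness 6
#114: 21→31, due 17, tardiness 14
#121: 31→35, due 18, tardiness 17
Sum = 0+2+6+14+17 = 39.
Difference = 25 − 39 = -14.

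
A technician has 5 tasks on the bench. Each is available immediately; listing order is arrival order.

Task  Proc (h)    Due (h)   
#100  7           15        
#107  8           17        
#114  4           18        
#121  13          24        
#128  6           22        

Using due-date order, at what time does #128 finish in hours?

EDD (increasing due date): #100 #107 #114 #128 #121.
#100: 0→7
#107: 7→15
#114: 15→19
#128: 19→25

25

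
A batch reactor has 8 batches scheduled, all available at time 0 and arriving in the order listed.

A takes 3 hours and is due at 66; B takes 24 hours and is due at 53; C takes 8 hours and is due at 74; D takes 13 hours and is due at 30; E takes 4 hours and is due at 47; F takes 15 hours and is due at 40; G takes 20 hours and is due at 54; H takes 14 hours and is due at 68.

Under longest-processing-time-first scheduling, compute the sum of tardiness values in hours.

186

LPT (decreasing processing time): B G F H D C E A.
B: 0→24, due 53, tardiness 0
G: 24→44, due 54, tardiness 0
F: 44→59, due 40, tardiness 19
H: 59→73, due 68, tardiness 5
D: 73→86, due 30, tardiness 56
C: 86→94, due 74, tardiness 20
E: 94→98, due 47, tardiness 51
A: 98→101, due 66, tardiness 35
Sum = 0+0+19+5+56+20+51+35 = 186.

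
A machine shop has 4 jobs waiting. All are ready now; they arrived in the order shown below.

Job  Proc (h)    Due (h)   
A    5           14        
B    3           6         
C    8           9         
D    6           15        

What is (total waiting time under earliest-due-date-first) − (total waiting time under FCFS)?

EDD (increasing due date): B C A D.
B: waits 0, runs 0→3
C: waits 3, runs 3→11
A: waits 11, runs 11→16
D: waits 16, runs 16→22
Sum = 0+3+11+16 = 30.
FIFO (arrival order): A B C D.
A: waits 0, runs 0→5
B: waits 5, runs 5→8
C: waits 8, runs 8→16
D: waits 16, runs 16→22
Sum = 0+5+8+16 = 29.
Difference = 30 − 29 = 1.

1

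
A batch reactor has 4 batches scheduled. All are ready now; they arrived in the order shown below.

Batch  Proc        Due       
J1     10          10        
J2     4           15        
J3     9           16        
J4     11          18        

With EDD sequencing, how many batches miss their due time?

2

EDD (increasing due date): J1 J2 J3 J4.
J1: 0→10, due 10, tardiness 0
J2: 10→14, due 15, tardiness 0
J3: 14→23, due 16, tardiness 7
J4: 23→34, due 18, tardiness 16
Late batches: 2.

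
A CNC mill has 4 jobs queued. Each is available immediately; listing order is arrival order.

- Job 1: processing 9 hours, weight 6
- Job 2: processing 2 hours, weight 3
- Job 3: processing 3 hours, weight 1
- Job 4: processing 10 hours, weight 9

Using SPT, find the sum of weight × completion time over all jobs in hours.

311

SPT (increasing processing time): Job 2 Job 3 Job 1 Job 4.
Job 2: finishes 2, weight 3, w·C = 6
Job 3: finishes 5, weight 1, w·C = 5
Job 1: finishes 14, weight 6, w·C = 84
Job 4: finishes 24, weight 9, w·C = 216
Sum = 6+5+84+216 = 311.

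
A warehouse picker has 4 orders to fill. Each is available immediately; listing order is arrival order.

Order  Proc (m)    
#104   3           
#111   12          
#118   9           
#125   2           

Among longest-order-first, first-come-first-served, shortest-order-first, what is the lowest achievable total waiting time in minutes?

21

LPT (decreasing processing time): #111 #118 #104 #125.
#111: waits 0, runs 0→12
#118: waits 12, runs 12→21
#104: waits 21, runs 21→24
#125: waits 24, runs 24→26
Sum = 0+12+21+24 = 57.
FIFO (arrival order): #104 #111 #118 #125.
#104: waits 0, runs 0→3
#111: waits 3, runs 3→15
#118: waits 15, runs 15→24
#125: waits 24, runs 24→26
Sum = 0+3+15+24 = 42.
SPT (increasing processing time): #125 #104 #118 #111.
#125: waits 0, runs 0→2
#104: waits 2, runs 2→5
#118: waits 5, runs 5→14
#111: waits 14, runs 14→26
Sum = 0+2+5+14 = 21.
LPT 57, FIFO 42, SPT 21 → minimum 21.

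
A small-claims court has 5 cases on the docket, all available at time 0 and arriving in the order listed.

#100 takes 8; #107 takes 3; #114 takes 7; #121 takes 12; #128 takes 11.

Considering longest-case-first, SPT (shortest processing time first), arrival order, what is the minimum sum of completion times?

101

LPT (decreasing processing time): #121 #128 #100 #114 #107.
#121: 0→12
#128: 12→23
#100: 23→31
#114: 31→38
#107: 38→41
Sum = 12+23+31+38+41 = 145.
SPT (increasing processing time): #107 #114 #100 #128 #121.
#107: 0→3
#114: 3→10
#100: 10→18
#128: 18→29
#121: 29→41
Sum = 3+10+18+29+41 = 101.
FIFO (arrival order): #100 #107 #114 #121 #128.
#100: 0→8
#107: 8→11
#114: 11→18
#121: 18→30
#128: 30→41
Sum = 8+11+18+30+41 = 108.
LPT 145, SPT 101, FIFO 108 → minimum 101.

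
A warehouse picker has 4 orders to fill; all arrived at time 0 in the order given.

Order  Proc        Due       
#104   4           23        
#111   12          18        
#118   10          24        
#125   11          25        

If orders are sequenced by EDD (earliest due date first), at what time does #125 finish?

EDD (increasing due date): #111 #104 #118 #125.
#111: 0→12
#104: 12→16
#118: 16→26
#125: 26→37

37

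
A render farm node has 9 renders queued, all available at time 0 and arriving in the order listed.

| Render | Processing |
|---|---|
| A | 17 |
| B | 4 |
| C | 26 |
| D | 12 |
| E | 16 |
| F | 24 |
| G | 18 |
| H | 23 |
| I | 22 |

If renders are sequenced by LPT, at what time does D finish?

158

LPT (decreasing processing time): C F H I G A E D B.
C: 0→26
F: 26→50
H: 50→73
I: 73→95
G: 95→113
A: 113→130
E: 130→146
D: 146→158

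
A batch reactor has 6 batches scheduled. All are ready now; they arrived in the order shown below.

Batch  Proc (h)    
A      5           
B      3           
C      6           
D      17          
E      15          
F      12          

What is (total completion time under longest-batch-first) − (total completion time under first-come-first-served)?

94

LPT (decreasing processing time): D E F C A B.
D: 0→17
E: 17→32
F: 32→44
C: 44→50
A: 50→55
B: 55→58
Sum = 17+32+44+50+55+58 = 256.
FIFO (arrival order): A B C D E F.
A: 0→5
B: 5→8
C: 8→14
D: 14→31
E: 31→46
F: 46→58
Sum = 5+8+14+31+46+58 = 162.
Difference = 256 − 162 = 94.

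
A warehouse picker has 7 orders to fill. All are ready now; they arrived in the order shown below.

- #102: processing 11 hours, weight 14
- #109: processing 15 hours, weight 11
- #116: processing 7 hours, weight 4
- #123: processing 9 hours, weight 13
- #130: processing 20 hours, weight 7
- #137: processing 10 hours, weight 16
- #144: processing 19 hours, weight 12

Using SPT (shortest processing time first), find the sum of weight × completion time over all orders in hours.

SPT (increasing processing time): #116 #123 #137 #102 #109 #144 #130.
#116: finishes 7, weight 4, w·C = 28
#123: finishes 16, weight 13, w·C = 208
#137: finishes 26, weight 16, w·C = 416
#102: finishes 37, weight 14, w·C = 518
#109: finishes 52, weight 11, w·C = 572
#144: finishes 71, weight 12, w·C = 852
#130: finishes 91, weight 7, w·C = 637
Sum = 28+208+416+518+572+852+637 = 3231.

3231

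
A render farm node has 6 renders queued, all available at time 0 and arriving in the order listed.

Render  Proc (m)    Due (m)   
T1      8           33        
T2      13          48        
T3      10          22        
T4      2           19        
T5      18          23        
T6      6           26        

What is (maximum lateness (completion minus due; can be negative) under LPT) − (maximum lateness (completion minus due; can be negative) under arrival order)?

7

LPT (decreasing processing time): T5 T2 T3 T1 T6 T4.
T5: 0→18, due 23, lateness -5
T2: 18→31, due 48, lateness -17
T3: 31→41, due 22, lateness 19
T1: 41→49, due 33, lateness 16
T6: 49→55, due 26, lateness 29
T4: 55→57, due 19, lateness 38
Maximum = 38.
FIFO (arrival order): T1 T2 T3 T4 T5 T6.
T1: 0→8, due 33, lateness -25
T2: 8→21, due 48, lateness -27
T3: 21→31, due 22, lateness 9
T4: 31→33, due 19, lateness 14
T5: 33→51, due 23, lateness 28
T6: 51→57, due 26, lateness 31
Maximum = 31.
Difference = 38 − 31 = 7.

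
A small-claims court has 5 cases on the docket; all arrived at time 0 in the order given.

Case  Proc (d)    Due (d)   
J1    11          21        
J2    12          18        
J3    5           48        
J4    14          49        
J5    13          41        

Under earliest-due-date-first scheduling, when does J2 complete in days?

12

EDD (increasing due date): J2 J1 J5 J3 J4.
J2: 0→12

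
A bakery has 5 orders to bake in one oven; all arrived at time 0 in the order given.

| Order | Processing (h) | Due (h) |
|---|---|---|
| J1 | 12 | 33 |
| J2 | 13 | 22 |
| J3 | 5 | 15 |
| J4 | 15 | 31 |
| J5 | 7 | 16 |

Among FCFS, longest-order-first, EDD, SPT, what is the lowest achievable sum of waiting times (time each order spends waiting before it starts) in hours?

FIFO (arrival order): J1 J2 J3 J4 J5.
J1: waits 0, runs 0→12
J2: waits 12, runs 12→25
J3: waits 25, runs 25→30
J4: waits 30, runs 30→45
J5: waits 45, runs 45→52
Sum = 0+12+25+30+45 = 112.
LPT (decreasing processing time): J4 J2 J1 J5 J3.
J4: waits 0, runs 0→15
J2: waits 15, runs 15→28
J1: waits 28, runs 28→40
J5: waits 40, runs 40→47
J3: waits 47, runs 47→52
Sum = 0+15+28+40+47 = 130.
EDD (increasing due date): J3 J5 J2 J4 J1.
J3: waits 0, runs 0→5
J5: waits 5, runs 5→12
J2: waits 12, runs 12→25
J4: waits 25, runs 25→40
J1: waits 40, runs 40→52
Sum = 0+5+12+25+40 = 82.
SPT (increasing processing time): J3 J5 J1 J2 J4.
J3: waits 0, runs 0→5
J5: waits 5, runs 5→12
J1: waits 12, runs 12→24
J2: waits 24, runs 24→37
J4: waits 37, runs 37→52
Sum = 0+5+12+24+37 = 78.
FIFO 112, LPT 130, EDD 82, SPT 78 → minimum 78.

78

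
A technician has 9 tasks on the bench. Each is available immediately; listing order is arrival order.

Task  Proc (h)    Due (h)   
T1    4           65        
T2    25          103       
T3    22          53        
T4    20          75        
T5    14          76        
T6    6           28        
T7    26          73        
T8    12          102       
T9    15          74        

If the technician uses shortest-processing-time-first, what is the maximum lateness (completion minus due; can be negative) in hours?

SPT (increasing processing time): T1 T6 T8 T5 T9 T4 T3 T2 T7.
T1: 0→4, due 65, lateness -61
T6: 4→10, due 28, lateness -18
T8: 10→22, due 102, lateness -80
T5: 22→36, due 76, lateness -40
T9: 36→51, due 74, lateness -23
T4: 51→71, due 75, lateness -4
T3: 71→93, due 53, lateness 40
T2: 93→118, due 103, lateness 15
T7: 118→144, due 73, lateness 71
Maximum = 71.

71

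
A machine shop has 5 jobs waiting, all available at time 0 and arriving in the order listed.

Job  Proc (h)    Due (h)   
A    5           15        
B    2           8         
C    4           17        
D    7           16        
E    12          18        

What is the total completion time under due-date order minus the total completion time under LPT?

-42

EDD (increasing due date): B A D C E.
B: 0→2
A: 2→7
D: 7→14
C: 14→18
E: 18→30
Sum = 2+7+14+18+30 = 71.
LPT (decreasing processing time): E D A C B.
E: 0→12
D: 12→19
A: 19→24
C: 24→28
B: 28→30
Sum = 12+19+24+28+30 = 113.
Difference = 71 − 113 = -42.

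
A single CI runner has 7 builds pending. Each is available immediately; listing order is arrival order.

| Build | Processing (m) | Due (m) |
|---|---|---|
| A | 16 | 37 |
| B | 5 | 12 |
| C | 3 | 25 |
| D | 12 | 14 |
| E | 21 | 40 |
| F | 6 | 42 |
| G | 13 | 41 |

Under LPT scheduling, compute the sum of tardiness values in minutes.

LPT (decreasing processing time): E A G D F B C.
E: 0→21, due 40, tardiness 0
A: 21→37, due 37, tardiness 0
G: 37→50, due 41, tardiness 9
D: 50→62, due 14, tardiness 48
F: 62→68, due 42, tardiness 26
B: 68→73, due 12, tardiness 61
C: 73→76, due 25, tardiness 51
Sum = 0+0+9+48+26+61+51 = 195.

195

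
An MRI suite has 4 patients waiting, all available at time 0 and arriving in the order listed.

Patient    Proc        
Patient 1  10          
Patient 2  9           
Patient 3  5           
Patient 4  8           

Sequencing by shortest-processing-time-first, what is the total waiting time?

SPT (increasing processing time): Patient 3 Patient 4 Patient 2 Patient 1.
Patient 3: waits 0, runs 0→5
Patient 4: waits 5, runs 5→13
Patient 2: waits 13, runs 13→22
Patient 1: waits 22, runs 22→32
Sum = 0+5+13+22 = 40.

40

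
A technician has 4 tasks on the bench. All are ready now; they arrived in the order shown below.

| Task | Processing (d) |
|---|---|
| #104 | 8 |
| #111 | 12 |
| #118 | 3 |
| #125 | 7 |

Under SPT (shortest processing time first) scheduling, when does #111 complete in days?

SPT (increasing processing time): #118 #125 #104 #111.
#118: 0→3
#125: 3→10
#104: 10→18
#111: 18→30

30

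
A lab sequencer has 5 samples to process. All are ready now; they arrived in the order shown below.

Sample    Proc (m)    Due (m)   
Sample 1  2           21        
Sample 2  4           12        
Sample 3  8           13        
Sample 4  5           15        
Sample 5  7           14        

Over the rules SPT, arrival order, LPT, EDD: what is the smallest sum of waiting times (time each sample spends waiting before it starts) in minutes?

SPT (increasing processing time): Sample 1 Sample 2 Sample 4 Sample 5 Sample 3.
Sample 1: waits 0, runs 0→2
Sample 2: waits 2, runs 2→6
Sample 4: waits 6, runs 6→11
Sample 5: waits 11, runs 11→18
Sample 3: waits 18, runs 18→26
Sum = 0+2+6+11+18 = 37.
FIFO (arrival order): Sample 1 Sample 2 Sample 3 Sample 4 Sample 5.
Sample 1: waits 0, runs 0→2
Sample 2: waits 2, runs 2→6
Sample 3: waits 6, runs 6→14
Sample 4: waits 14, runs 14→19
Sample 5: waits 19, runs 19→26
Sum = 0+2+6+14+19 = 41.
LPT (decreasing processing time): Sample 3 Sample 5 Sample 4 Sample 2 Sample 1.
Sample 3: waits 0, runs 0→8
Sample 5: waits 8, runs 8→15
Sample 4: waits 15, runs 15→20
Sample 2: waits 20, runs 20→24
Sample 1: waits 24, runs 24→26
Sum = 0+8+15+20+24 = 67.
EDD (increasing due date): Sample 2 Sample 3 Sample 5 Sample 4 Sample 1.
Sample 2: waits 0, runs 0→4
Sample 3: waits 4, runs 4→12
Sample 5: waits 12, runs 12→19
Sample 4: waits 19, runs 19→24
Sample 1: waits 24, runs 24→26
Sum = 0+4+12+19+24 = 59.
SPT 37, FIFO 41, LPT 67, EDD 59 → minimum 37.

37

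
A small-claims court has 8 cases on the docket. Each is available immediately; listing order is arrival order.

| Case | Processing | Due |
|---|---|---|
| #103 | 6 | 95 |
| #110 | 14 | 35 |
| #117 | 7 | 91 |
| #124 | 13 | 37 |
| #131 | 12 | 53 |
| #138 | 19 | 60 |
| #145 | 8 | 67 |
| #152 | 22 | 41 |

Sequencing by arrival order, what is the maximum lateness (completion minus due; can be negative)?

60

FIFO (arrival order): #103 #110 #117 #124 #131 #138 #145 #152.
#103: 0→6, due 95, lateness -89
#110: 6→20, due 35, lateness -15
#117: 20→27, due 91, lateness -64
#124: 27→40, due 37, lateness 3
#131: 40→52, due 53, lateness -1
#138: 52→71, due 60, lateness 11
#145: 71→79, due 67, lateness 12
#152: 79→101, due 41, lateness 60
Maximum = 60.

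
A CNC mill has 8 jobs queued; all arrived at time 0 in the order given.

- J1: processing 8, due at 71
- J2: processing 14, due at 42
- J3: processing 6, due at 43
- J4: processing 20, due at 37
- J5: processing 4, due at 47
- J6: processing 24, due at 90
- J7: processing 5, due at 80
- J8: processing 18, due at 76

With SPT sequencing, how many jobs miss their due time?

SPT (increasing processing time): J5 J7 J3 J1 J2 J8 J4 J6.
J5: 0→4, due 47, tardiness 0
J7: 4→9, due 80, tardiness 0
J3: 9→15, due 43, tardiness 0
J1: 15→23, due 71, tardiness 0
J2: 23→37, due 42, tardiness 0
J8: 37→55, due 76, tardiness 0
J4: 55→75, due 37, tardiness 38
J6: 75→99, due 90, tardiness 9
Late jobs: 2.

2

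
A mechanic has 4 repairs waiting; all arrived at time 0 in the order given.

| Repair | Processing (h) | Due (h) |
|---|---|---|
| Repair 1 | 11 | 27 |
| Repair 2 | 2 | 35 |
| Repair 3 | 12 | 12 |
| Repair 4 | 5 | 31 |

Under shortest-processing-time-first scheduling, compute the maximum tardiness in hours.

18

SPT (increasing processing time): Repair 2 Repair 4 Repair 1 Repair 3.
Repair 2: 0→2, due 35, tardiness 0
Repair 4: 2→7, due 31, tardiness 0
Repair 1: 7→18, due 27, tardiness 0
Repair 3: 18→30, due 12, tardiness 18
Maximum = 18.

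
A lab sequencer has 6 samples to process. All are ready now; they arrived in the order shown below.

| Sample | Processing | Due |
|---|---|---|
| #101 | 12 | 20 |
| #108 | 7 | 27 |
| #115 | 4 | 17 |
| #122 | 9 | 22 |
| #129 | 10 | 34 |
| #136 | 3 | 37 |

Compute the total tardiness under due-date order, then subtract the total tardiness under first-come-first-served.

EDD (increasing due date): #115 #101 #122 #108 #129 #136.
#115: 0→4, due 17, tardiness 0
#101: 4→16, due 20, tardiness 0
#122: 16→25, due 22, tardiness 3
#108: 25→32, due 27, tardiness 5
#129: 32→42, due 34, tardiness 8
#136: 42→45, due 37, tardiness 8
Sum = 0+0+3+5+8+8 = 24.
FIFO (arrival order): #101 #108 #115 #122 #129 #136.
#101: 0→12, due 20, tardiness 0
#108: 12→19, due 27, tardiness 0
#115: 19→23, due 17, tardiness 6
#122: 23→32, due 22, tardiness 10
#129: 32→42, due 34, tardiness 8
#136: 42→45, due 37, tardiness 8
Sum = 0+0+6+10+8+8 = 32.
Difference = 24 − 32 = -8.

-8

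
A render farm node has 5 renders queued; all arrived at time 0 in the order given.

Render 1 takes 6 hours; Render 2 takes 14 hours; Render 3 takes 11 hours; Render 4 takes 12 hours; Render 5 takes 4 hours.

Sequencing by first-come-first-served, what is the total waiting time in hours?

FIFO (arrival order): Render 1 Render 2 Render 3 Render 4 Render 5.
Render 1: waits 0, runs 0→6
Render 2: waits 6, runs 6→20
Render 3: waits 20, runs 20→31
Render 4: waits 31, runs 31→43
Render 5: waits 43, runs 43→47
Sum = 0+6+20+31+43 = 100.

100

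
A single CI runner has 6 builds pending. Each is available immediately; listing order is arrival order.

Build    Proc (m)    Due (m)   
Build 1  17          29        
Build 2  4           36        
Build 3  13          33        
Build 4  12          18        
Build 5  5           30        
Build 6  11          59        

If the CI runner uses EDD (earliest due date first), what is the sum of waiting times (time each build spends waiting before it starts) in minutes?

EDD (increasing due date): Build 4 Build 1 Build 5 Build 3 Build 2 Build 6.
Build 4: waits 0, runs 0→12
Build 1: waits 12, runs 12→29
Build 5: waits 29, runs 29→34
Build 3: waits 34, runs 34→47
Build 2: waits 47, runs 47→51
Build 6: waits 51, runs 51→62
Sum = 0+12+29+34+47+51 = 173.

173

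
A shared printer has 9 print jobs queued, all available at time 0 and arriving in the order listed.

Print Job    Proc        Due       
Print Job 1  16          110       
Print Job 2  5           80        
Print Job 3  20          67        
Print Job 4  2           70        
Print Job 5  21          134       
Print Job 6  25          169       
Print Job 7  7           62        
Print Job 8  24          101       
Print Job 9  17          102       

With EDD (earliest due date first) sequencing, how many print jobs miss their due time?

0

EDD (increasing due date): Print Job 7 Print Job 3 Print Job 4 Print Job 2 Print Job 8 Print Job 9 Print Job 1 Print Job 5 Print Job 6.
Print Job 7: 0→7, due 62, tardiness 0
Print Job 3: 7→27, due 67, tardiness 0
Print Job 4: 27→29, due 70, tardiness 0
Print Job 2: 29→34, due 80, tardiness 0
Print Job 8: 34→58, due 101, tardiness 0
Print Job 9: 58→75, due 102, tardiness 0
Print Job 1: 75→91, due 110, tardiness 0
Print Job 5: 91→112, due 134, tardiness 0
Print Job 6: 112→137, due 169, tardiness 0
Late print jobs: 0.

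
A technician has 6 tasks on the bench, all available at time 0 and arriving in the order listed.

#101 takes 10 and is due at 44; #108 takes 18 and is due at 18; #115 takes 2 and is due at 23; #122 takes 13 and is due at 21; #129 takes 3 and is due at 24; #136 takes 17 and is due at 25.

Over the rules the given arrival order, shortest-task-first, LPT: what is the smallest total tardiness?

72

FIFO (arrival order): #101 #108 #115 #122 #129 #136.
#101: 0→10, due 44, tardiness 0
#108: 10→28, due 18, tardiness 10
#115: 28→30, due 23, tardiness 7
#122: 30→43, due 21, tardiness 22
#129: 43→46, due 24, tardiness 22
#136: 46→63, due 25, tardiness 38
Sum = 0+10+7+22+22+38 = 99.
SPT (increasing processing time): #115 #129 #101 #122 #136 #108.
#115: 0→2, due 23, tardiness 0
#129: 2→5, due 24, tardiness 0
#101: 5→15, due 44, tardiness 0
#122: 15→28, due 21, tardiness 7
#136: 28→45, due 25, tardiness 20
#108: 45→63, due 18, tardiness 45
Sum = 0+0+0+7+20+45 = 72.
LPT (decreasing processing time): #108 #136 #122 #101 #129 #115.
#108: 0→18, due 18, tardiness 0
#136: 18→35, due 25, tardiness 10
#122: 35→48, due 21, tardiness 27
#101: 48→58, due 44, tardiness 14
#129: 58→61, due 24, tardiness 37
#115: 61→63, due 23, tardiness 40
Sum = 0+10+27+14+37+40 = 128.
FIFO 99, SPT 72, LPT 128 → minimum 72.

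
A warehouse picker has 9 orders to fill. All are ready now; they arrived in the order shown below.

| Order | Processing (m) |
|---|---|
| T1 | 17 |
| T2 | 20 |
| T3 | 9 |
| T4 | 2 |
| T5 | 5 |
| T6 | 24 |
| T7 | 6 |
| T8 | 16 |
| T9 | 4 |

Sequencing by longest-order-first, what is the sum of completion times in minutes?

LPT (decreasing processing time): T6 T2 T1 T8 T3 T7 T5 T9 T4.
T6: 0→24
T2: 24→44
T1: 44→61
T8: 61→77
T3: 77→86
T7: 86→92
T5: 92→97
T9: 97→101
T4: 101→103
Sum = 24+44+61+77+86+92+97+101+103 = 685.

685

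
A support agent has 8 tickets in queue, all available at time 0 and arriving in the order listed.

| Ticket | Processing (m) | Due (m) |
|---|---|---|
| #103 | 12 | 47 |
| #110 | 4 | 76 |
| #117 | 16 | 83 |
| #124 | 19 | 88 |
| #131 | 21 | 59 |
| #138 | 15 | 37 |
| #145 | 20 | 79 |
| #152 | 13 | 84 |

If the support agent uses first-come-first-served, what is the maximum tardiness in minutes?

50

FIFO (arrival order): #103 #110 #117 #124 #131 #138 #145 #152.
#103: 0→12, due 47, tardiness 0
#110: 12→16, due 76, tardiness 0
#117: 16→32, due 83, tardiness 0
#124: 32→51, due 88, tardiness 0
#131: 51→72, due 59, tardiness 13
#138: 72→87, due 37, tardiness 50
#145: 87→107, due 79, tardiness 28
#152: 107→120, due 84, tardiness 36
Maximum = 50.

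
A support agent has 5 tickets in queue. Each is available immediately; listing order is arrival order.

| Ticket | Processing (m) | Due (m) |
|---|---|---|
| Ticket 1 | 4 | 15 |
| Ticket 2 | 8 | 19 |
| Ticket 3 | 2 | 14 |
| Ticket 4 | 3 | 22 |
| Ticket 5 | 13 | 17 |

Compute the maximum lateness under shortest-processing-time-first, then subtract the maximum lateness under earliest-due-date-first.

5

SPT (increasing processing time): Ticket 3 Ticket 4 Ticket 1 Ticket 2 Ticket 5.
Ticket 3: 0→2, due 14, lateness -12
Ticket 4: 2→5, due 22, lateness -17
Ticket 1: 5→9, due 15, lateness -6
Ticket 2: 9→17, due 19, lateness -2
Ticket 5: 17→30, due 17, lateness 13
Maximum = 13.
EDD (increasing due date): Ticket 3 Ticket 1 Ticket 5 Ticket 2 Ticket 4.
Ticket 3: 0→2, due 14, lateness -12
Ticket 1: 2→6, due 15, lateness -9
Ticket 5: 6→19, due 17, lateness 2
Ticket 2: 19→27, due 19, lateness 8
Ticket 4: 27→30, due 22, lateness 8
Maximum = 8.
Difference = 13 − 8 = 5.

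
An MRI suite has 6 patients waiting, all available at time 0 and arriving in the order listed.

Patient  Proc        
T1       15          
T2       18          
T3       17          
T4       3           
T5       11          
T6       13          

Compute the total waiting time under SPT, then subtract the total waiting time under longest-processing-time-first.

SPT (increasing processing time): T4 T5 T6 T1 T3 T2.
T4: waits 0, runs 0→3
T5: waits 3, runs 3→14
T6: waits 14, runs 14→27
T1: waits 27, runs 27→42
T3: waits 42, runs 42→59
T2: waits 59, runs 59→77
Sum = 0+3+14+27+42+59 = 145.
LPT (decreasing processing time): T2 T3 T1 T6 T5 T4.
T2: waits 0, runs 0→18
T3: waits 18, runs 18→35
T1: waits 35, runs 35→50
T6: waits 50, runs 50→63
T5: waits 63, runs 63→74
T4: waits 74, runs 74→77
Sum = 0+18+35+50+63+74 = 240.
Difference = 145 − 240 = -95.

-95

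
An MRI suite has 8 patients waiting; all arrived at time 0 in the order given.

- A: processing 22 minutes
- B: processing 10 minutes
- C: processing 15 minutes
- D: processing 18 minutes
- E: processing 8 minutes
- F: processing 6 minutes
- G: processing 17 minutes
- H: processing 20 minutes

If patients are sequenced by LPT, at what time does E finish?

LPT (decreasing processing time): A H D G C B E F.
A: 0→22
H: 22→42
D: 42→60
G: 60→77
C: 77→92
B: 92→102
E: 102→110

110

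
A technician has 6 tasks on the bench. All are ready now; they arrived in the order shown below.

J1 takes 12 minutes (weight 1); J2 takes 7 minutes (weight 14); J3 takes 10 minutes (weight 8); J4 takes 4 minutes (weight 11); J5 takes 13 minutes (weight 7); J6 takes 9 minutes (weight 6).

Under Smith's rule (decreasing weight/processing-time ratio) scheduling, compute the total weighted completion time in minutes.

902

WSPT (decreasing weight/processing-time ratio): J4 J2 J3 J6 J5 J1.
J4: finishes 4, weight 11, w·C = 44
J2: finishes 11, weight 14, w·C = 154
J3: finishes 21, weight 8, w·C = 168
J6: finishes 30, weight 6, w·C = 180
J5: finishes 43, weight 7, w·C = 301
J1: finishes 55, weight 1, w·C = 55
Sum = 44+154+168+180+301+55 = 902.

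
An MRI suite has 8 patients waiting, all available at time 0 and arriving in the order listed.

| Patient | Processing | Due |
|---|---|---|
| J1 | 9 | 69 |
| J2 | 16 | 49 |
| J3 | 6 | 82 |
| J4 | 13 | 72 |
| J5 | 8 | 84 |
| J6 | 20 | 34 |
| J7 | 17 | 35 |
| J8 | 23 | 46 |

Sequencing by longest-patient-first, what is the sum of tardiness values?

159

LPT (decreasing processing time): J8 J6 J7 J2 J4 J1 J5 J3.
J8: 0→23, due 46, tardiness 0
J6: 23→43, due 34, tardiness 9
J7: 43→60, due 35, tardiness 25
J2: 60→76, due 49, tardiness 27
J4: 76→89, due 72, tardiness 17
J1: 89→98, due 69, tardiness 29
J5: 98→106, due 84, tardiness 22
J3: 106→112, due 82, tardiness 30
Sum = 0+9+25+27+17+29+22+30 = 159.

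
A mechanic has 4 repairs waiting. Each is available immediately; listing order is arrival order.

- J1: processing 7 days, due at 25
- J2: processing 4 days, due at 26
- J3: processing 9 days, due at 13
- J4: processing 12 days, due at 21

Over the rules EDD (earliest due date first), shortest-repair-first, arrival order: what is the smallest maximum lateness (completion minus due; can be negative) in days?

EDD (increasing due date): J3 J4 J1 J2.
J3: 0→9, due 13, lateness -4
J4: 9→21, due 21, lateness 0
J1: 21→28, due 25, lateness 3
J2: 28→32, due 26, lateness 6
Maximum = 6.
SPT (increasing processing time): J2 J1 J3 J4.
J2: 0→4, due 26, lateness -22
J1: 4→11, due 25, lateness -14
J3: 11→20, due 13, lateness 7
J4: 20→32, due 21, lateness 11
Maximum = 11.
FIFO (arrival order): J1 J2 J3 J4.
J1: 0→7, due 25, lateness -18
J2: 7→11, due 26, lateness -15
J3: 11→20, due 13, lateness 7
J4: 20→32, due 21, lateness 11
Maximum = 11.
EDD 6, SPT 11, FIFO 11 → minimum 6.

6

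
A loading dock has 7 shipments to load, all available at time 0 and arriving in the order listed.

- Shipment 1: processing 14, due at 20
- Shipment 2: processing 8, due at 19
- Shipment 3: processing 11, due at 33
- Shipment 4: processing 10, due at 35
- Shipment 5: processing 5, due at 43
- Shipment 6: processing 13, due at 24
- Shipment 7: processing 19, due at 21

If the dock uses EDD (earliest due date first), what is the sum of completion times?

EDD (increasing due date): Shipment 2 Shipment 1 Shipment 7 Shipment 6 Shipment 3 Shipment 4 Shipment 5.
Shipment 2: 0→8
Shipment 1: 8→22
Shipment 7: 22→41
Shipment 6: 41→54
Shipment 3: 54→65
Shipment 4: 65→75
Shipment 5: 75→80
Sum = 8+22+41+54+65+75+80 = 345.

345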